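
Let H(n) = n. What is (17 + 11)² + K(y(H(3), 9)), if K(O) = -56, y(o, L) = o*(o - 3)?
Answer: 728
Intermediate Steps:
y(o, L) = o*(-3 + o)
(17 + 11)² + K(y(H(3), 9)) = (17 + 11)² - 56 = 28² - 56 = 784 - 56 = 728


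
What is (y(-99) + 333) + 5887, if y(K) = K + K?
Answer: 6022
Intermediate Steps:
y(K) = 2*K
(y(-99) + 333) + 5887 = (2*(-99) + 333) + 5887 = (-198 + 333) + 5887 = 135 + 5887 = 6022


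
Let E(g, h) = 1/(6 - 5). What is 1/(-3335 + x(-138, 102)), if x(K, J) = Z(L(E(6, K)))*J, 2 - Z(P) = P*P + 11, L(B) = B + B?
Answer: -1/4661 ≈ -0.00021455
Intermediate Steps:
E(g, h) = 1 (E(g, h) = 1/1 = 1)
L(B) = 2*B
Z(P) = -9 - P² (Z(P) = 2 - (P*P + 11) = 2 - (P² + 11) = 2 - (11 + P²) = 2 + (-11 - P²) = -9 - P²)
x(K, J) = -13*J (x(K, J) = (-9 - (2*1)²)*J = (-9 - 1*2²)*J = (-9 - 1*4)*J = (-9 - 4)*J = -13*J)
1/(-3335 + x(-138, 102)) = 1/(-3335 - 13*102) = 1/(-3335 - 1326) = 1/(-4661) = -1/4661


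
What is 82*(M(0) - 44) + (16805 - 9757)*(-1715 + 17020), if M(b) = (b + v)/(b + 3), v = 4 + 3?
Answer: 323598670/3 ≈ 1.0787e+8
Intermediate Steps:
v = 7
M(b) = (7 + b)/(3 + b) (M(b) = (b + 7)/(b + 3) = (7 + b)/(3 + b))
82*(M(0) - 44) + (16805 - 9757)*(-1715 + 17020) = 82*((7 + 0)/(3 + 0) - 44) + (16805 - 9757)*(-1715 + 17020) = 82*(7/3 - 44) + 7048*15305 = 82*((⅓)*7 - 44) + 107869640 = 82*(7/3 - 44) + 107869640 = 82*(-125/3) + 107869640 = -10250/3 + 107869640 = 323598670/3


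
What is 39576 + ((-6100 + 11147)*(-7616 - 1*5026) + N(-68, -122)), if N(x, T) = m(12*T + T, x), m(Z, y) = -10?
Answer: -63764608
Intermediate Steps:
N(x, T) = -10
39576 + ((-6100 + 11147)*(-7616 - 1*5026) + N(-68, -122)) = 39576 + ((-6100 + 11147)*(-7616 - 1*5026) - 10) = 39576 + (5047*(-7616 - 5026) - 10) = 39576 + (5047*(-12642) - 10) = 39576 + (-63804174 - 10) = 39576 - 63804184 = -63764608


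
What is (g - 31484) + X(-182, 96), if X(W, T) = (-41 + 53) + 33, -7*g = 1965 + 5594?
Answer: -227632/7 ≈ -32519.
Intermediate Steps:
g = -7559/7 (g = -(1965 + 5594)/7 = -1/7*7559 = -7559/7 ≈ -1079.9)
X(W, T) = 45 (X(W, T) = 12 + 33 = 45)
(g - 31484) + X(-182, 96) = (-7559/7 - 31484) + 45 = -227947/7 + 45 = -227632/7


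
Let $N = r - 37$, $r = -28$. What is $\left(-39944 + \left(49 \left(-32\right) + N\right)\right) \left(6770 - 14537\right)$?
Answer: $322928559$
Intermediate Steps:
$N = -65$ ($N = -28 - 37 = -65$)
$\left(-39944 + \left(49 \left(-32\right) + N\right)\right) \left(6770 - 14537\right) = \left(-39944 + \left(49 \left(-32\right) - 65\right)\right) \left(6770 - 14537\right) = \left(-39944 - 1633\right) \left(-7767\right) = \left(-41577\right) \left(-7767\right) = 322928559$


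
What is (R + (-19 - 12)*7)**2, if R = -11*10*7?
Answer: 974169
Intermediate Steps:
R = -770 (R = -110*7 = -770)
(R + (-19 - 12)*7)**2 = (-770 + (-19 - 12)*7)**2 = (-770 - 31*7)**2 = (-770 - 217)**2 = (-987)**2 = 974169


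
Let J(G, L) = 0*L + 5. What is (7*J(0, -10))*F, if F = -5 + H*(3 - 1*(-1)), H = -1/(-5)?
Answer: -147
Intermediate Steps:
H = ⅕ (H = -1*(-⅕) = ⅕ ≈ 0.20000)
J(G, L) = 5 (J(G, L) = 0 + 5 = 5)
F = -21/5 (F = -5 + (3 - 1*(-1))/5 = -5 + (3 + 1)/5 = -5 + (⅕)*4 = -5 + ⅘ = -21/5 ≈ -4.2000)
(7*J(0, -10))*F = (7*5)*(-21/5) = 35*(-21/5) = -147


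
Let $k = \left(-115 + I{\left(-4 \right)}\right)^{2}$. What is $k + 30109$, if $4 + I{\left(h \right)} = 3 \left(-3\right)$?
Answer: $46493$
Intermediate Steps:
$I{\left(h \right)} = -13$ ($I{\left(h \right)} = -4 + 3 \left(-3\right) = -4 - 9 = -13$)
$k = 16384$ ($k = \left(-115 - 13\right)^{2} = \left(-128\right)^{2} = 16384$)
$k + 30109 = 16384 + 30109 = 46493$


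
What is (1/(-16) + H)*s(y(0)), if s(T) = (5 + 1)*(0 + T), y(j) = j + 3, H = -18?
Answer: -2601/8 ≈ -325.13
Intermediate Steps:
y(j) = 3 + j
s(T) = 6*T
(1/(-16) + H)*s(y(0)) = (1/(-16) - 18)*(6*(3 + 0)) = (-1/16 - 18)*(6*3) = -289/16*18 = -2601/8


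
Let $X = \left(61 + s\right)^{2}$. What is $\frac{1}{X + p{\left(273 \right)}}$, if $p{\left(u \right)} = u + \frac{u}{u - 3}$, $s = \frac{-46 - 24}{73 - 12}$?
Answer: $\frac{334890}{1291445671} \approx 0.00025931$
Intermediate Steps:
$s = - \frac{70}{61} \approx -1.1475$
$p{\left(u \right)} = u + \frac{u}{-3 + u}$
$X = \frac{13329801}{3721}$ ($X = \left(61 - \frac{70}{61}\right)^{2} = \left(\frac{3651}{61}\right)^{2} = \frac{13329801}{3721} \approx 3582.3$)
$\frac{1}{X + p{\left(273 \right)}} = \frac{1}{\frac{13329801}{3721} + \frac{273 \left(-2 + 273\right)}{-3 + 273}} = \frac{1}{\frac{13329801}{3721} + 273 \cdot \frac{1}{270} \cdot 271} = \frac{1}{\frac{13329801}{3721} + \frac{24661}{90}} = \frac{1}{\frac{1291445671}{334890}} = \frac{334890}{1291445671}$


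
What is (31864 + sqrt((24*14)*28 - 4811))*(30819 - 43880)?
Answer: -416175704 - 13061*sqrt(4597) ≈ -4.1706e+8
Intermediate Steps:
(31864 + sqrt((24*14)*28 - 4811))*(30819 - 43880) = (31864 + sqrt(336*28 - 4811))*(-13061) = (31864 + sqrt(9408 - 4811))*(-13061) = (31864 + sqrt(4597))*(-13061) = -416175704 - 13061*sqrt(4597)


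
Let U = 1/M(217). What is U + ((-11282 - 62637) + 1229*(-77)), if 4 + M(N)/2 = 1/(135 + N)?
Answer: -237152840/1407 ≈ -1.6855e+5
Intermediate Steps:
M(N) = -8 + 2/(135 + N)
U = -176/1407 (U = 1/(2*(-539 - 4*217)/(135 + 217)) = 1/(2*(-539 - 868)/352) = 1/(2*(1/352)*(-1407)) = 1/(-1407/176) = -176/1407 ≈ -0.12509)
U + ((-11282 - 62637) + 1229*(-77)) = -176/1407 + ((-11282 - 62637) + 1229*(-77)) = -176/1407 + (-73919 - 94633) = -176/1407 - 168552 = -237152840/1407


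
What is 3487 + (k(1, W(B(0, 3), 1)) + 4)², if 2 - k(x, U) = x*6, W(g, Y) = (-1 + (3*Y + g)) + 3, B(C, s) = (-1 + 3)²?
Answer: 3487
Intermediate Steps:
B(C, s) = 4 (B(C, s) = 2² = 4)
W(g, Y) = 2 + g + 3*Y (W(g, Y) = (-1 + (g + 3*Y)) + 3 = (-1 + g + 3*Y) + 3 = 2 + g + 3*Y)
k(x, U) = 2 - 6*x (k(x, U) = 2 - x*6 = 2 - 6*x)
3487 + (k(1, W(B(0, 3), 1)) + 4)² = 3487 + ((2 - 6*1) + 4)² = 3487 + ((2 - 6) + 4)² = 3487 + (-4 + 4)² = 3487 + 0² = 3487 + 0 = 3487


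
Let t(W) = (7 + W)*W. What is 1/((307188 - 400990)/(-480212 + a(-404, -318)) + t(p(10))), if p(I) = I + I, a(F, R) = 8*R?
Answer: 241378/130391021 ≈ 0.0018512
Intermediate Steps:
p(I) = 2*I
t(W) = W*(7 + W)
1/((307188 - 400990)/(-480212 + a(-404, -318)) + t(p(10))) = 1/((307188 - 400990)/(-480212 + 8*(-318)) + (2*10)*(7 + 2*10)) = 1/(-93802/(-480212 - 2544) + 20*(7 + 20)) = 1/(-93802/(-482756) + 20*27) = 1/(-93802*(-1/482756) + 540) = 1/(46901/241378 + 540) = 1/(130391021/241378) = 241378/130391021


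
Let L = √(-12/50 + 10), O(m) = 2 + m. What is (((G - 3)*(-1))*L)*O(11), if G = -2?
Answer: 26*√61 ≈ 203.07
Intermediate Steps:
L = 2*√61/5 (L = √(-12*1/50 + 10) = √(-6/25 + 10) = √(244/25) = 2*√61/5 ≈ 3.1241)
(((G - 3)*(-1))*L)*O(11) = (((-2 - 3)*(-1))*(2*√61/5))*(2 + 11) = ((-5*(-1))*(2*√61/5))*13 = (5*(2*√61/5))*13 = (2*√61)*13 = 26*√61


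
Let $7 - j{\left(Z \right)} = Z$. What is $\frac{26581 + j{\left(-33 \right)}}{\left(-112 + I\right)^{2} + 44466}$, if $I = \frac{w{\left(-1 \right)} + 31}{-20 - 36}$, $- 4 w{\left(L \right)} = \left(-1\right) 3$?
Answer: $\frac{1335735296}{2866922241} \approx 0.46591$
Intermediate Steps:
$w{\left(L \right)} = \frac{3}{4}$ ($w{\left(L \right)} = - \frac{\left(-1\right) 3}{4} = \left(- \frac{1}{4}\right) \left(-3\right) = \frac{3}{4}$)
$I = - \frac{127}{224}$ ($I = \frac{\frac{3}{4} + 31}{-20 - 36} = \frac{127}{4 \left(-56\right)} = \frac{127}{4} \left(- \frac{1}{56}\right) = - \frac{127}{224} \approx -0.56696$)
$j{\left(Z \right)} = 7 - Z$
$\frac{26581 + j{\left(-33 \right)}}{\left(-112 + I\right)^{2} + 44466} = \frac{26581 + \left(7 - -33\right)}{\left(-112 - \frac{127}{224}\right)^{2} + 44466} = \frac{26581 + \left(7 + 33\right)}{\left(- \frac{25215}{224}\right)^{2} + 44466} = \frac{26581 + 40}{\frac{635796225}{50176} + 44466} = \frac{26621}{\frac{2866922241}{50176}} = 26621 \cdot \frac{50176}{2866922241} = \frac{1335735296}{2866922241}$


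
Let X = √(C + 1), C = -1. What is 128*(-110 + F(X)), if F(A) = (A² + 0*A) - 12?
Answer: -15616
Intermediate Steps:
X = 0 (X = √(-1 + 1) = √0 = 0)
F(A) = -12 + A² (F(A) = (A² + 0) - 12 = A² - 12 = -12 + A²)
128*(-110 + F(X)) = 128*(-110 + (-12 + 0²)) = 128*(-110 + (-12 + 0)) = 128*(-110 - 12) = 128*(-122) = -15616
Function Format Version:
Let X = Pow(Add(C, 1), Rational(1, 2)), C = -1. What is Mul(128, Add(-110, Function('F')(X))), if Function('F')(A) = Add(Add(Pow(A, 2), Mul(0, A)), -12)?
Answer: -15616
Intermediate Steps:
X = 0 (X = Pow(Add(-1, 1), Rational(1, 2)) = Pow(0, Rational(1, 2)) = 0)
Function('F')(A) = Add(-12, Pow(A, 2)) (Function('F')(A) = Add(Add(Pow(A, 2), 0), -12) = Add(Pow(A, 2), -12) = Add(-12, Pow(A, 2)))
Mul(128, Add(-110, Function('F')(X))) = Mul(128, Add(-110, Add(-12, Pow(0, 2)))) = Mul(128, Add(-110, Add(-12, 0))) = Mul(128, Add(-110, -12)) = Mul(128, -122) = -15616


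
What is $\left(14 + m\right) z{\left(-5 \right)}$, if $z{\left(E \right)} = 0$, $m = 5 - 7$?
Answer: $0$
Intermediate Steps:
$m = -2$ ($m = 5 - 7 = -2$)
$\left(14 + m\right) z{\left(-5 \right)} = \left(14 - 2\right) 0 = 12 \cdot 0 = 0$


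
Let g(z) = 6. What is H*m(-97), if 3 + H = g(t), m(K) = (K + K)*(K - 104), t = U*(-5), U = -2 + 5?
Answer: 116982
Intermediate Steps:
U = 3
t = -15 (t = 3*(-5) = -15)
m(K) = 2*K*(-104 + K) (m(K) = (2*K)*(-104 + K) = 2*K*(-104 + K))
H = 3 (H = -3 + 6 = 3)
H*m(-97) = 3*(2*(-97)*(-104 - 97)) = 3*(2*(-97)*(-201)) = 3*38994 = 116982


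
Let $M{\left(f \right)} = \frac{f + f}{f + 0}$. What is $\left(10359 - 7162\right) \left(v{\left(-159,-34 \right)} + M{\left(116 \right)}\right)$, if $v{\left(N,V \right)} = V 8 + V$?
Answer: $-971888$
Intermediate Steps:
$M{\left(f \right)} = 2$ ($M{\left(f \right)} = \frac{2 f}{f} = 2$)
$v{\left(N,V \right)} = 9 V$ ($v{\left(N,V \right)} = 8 V + V = 9 V$)
$\left(10359 - 7162\right) \left(v{\left(-159,-34 \right)} + M{\left(116 \right)}\right) = \left(10359 - 7162\right) \left(9 \left(-34\right) + 2\right) = 3197 \left(-306 + 2\right) = 3197 \left(-304\right) = -971888$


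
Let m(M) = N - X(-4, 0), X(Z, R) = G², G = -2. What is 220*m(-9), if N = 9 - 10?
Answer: -1100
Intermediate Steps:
X(Z, R) = 4 (X(Z, R) = (-2)² = 4)
N = -1
m(M) = -5 (m(M) = -1 - 1*4 = -1 - 4 = -5)
220*m(-9) = 220*(-5) = -1100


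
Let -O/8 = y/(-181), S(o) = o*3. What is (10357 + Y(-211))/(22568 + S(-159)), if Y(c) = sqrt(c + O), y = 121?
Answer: 10357/22091 + I*sqrt(6737363)/3998471 ≈ 0.46883 + 0.00064916*I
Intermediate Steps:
S(o) = 3*o
O = 968/181 (O = -968/(-181) = -968*(-1)/181 = -8*(-121/181) = 968/181 ≈ 5.3481)
Y(c) = sqrt(968/181 + c) (Y(c) = sqrt(c + 968/181) = sqrt(968/181 + c))
(10357 + Y(-211))/(22568 + S(-159)) = (10357 + sqrt(175208 + 32761*(-211))/181)/(22568 + 3*(-159)) = (10357 + sqrt(175208 - 6912571)/181)/(22568 - 477) = (10357 + sqrt(-6737363)/181)/22091 = (10357 + (I*sqrt(6737363))/181)*(1/22091) = (10357 + I*sqrt(6737363)/181)*(1/22091) = 10357/22091 + I*sqrt(6737363)/3998471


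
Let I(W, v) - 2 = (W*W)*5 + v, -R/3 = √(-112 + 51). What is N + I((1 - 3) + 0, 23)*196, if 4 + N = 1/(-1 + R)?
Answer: (-8815*I + 26448*√61)/(-I + 3*√61) ≈ 8816.0 + 0.042602*I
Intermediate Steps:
R = -3*I*√61 (R = -3*√(-112 + 51) = -3*I*√61 ≈ -23.431*I)
N = -4 + 1/(-1 - 3*I*√61) ≈ -4.0018 + 0.042601*I
I(W, v) = 2 + v + 5*W² (I(W, v) = 2 + ((W*W)*5 + v) = 2 + (W²*5 + v) = 2 + (5*W² + v) = 2 + (v + 5*W²) = 2 + v + 5*W²)
N + I((1 - 3) + 0, 23)*196 = (-12*√61 + 5*I)/(-I + 3*√61) + (2 + 23 + 5*((1 - 3) + 0)²)*196 = (-12*√61 + 5*I)/(-I + 3*√61) + (2 + 23 + 5*(-2 + 0)²)*196 = (-12*√61 + 5*I)/(-I + 3*√61) + (2 + 23 + 5*(-2)²)*196 = (-12*√61 + 5*I)/(-I + 3*√61) + (2 + 23 + 5*4)*196 = (-12*√61 + 5*I)/(-I + 3*√61) + (2 + 23 + 20)*196 = (-12*√61 + 5*I)/(-I + 3*√61) + 45*196 = (-12*√61 + 5*I)/(-I + 3*√61) + 8820 = 8820 + (-12*√61 + 5*I)/(-I + 3*√61)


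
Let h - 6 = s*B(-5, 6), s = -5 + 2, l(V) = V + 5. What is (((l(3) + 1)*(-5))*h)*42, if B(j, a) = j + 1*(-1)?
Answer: -45360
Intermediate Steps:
B(j, a) = -1 + j (B(j, a) = j - 1 = -1 + j)
l(V) = 5 + V
s = -3
h = 24 (h = 6 - 3*(-1 - 5) = 6 - 3*(-6) = 6 + 18 = 24)
(((l(3) + 1)*(-5))*h)*42 = ((((5 + 3) + 1)*(-5))*24)*42 = (((8 + 1)*(-5))*24)*42 = ((9*(-5))*24)*42 = -45*24*42 = -1080*42 = -45360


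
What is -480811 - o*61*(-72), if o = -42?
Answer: -665275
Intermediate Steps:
-480811 - o*61*(-72) = -480811 - (-42*61)*(-72) = -480811 - (-2562)*(-72) = -480811 - 1*184464 = -480811 - 184464 = -665275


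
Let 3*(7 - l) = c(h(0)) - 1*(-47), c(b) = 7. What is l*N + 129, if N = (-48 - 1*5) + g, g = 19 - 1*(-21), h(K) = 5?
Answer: 272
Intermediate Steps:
g = 40 (g = 19 + 21 = 40)
l = -11 (l = 7 - (7 - 1*(-47))/3 = 7 - (7 + 47)/3 = 7 - ⅓*54 = 7 - 18 = -11)
N = -13 (N = (-48 - 1*5) + 40 = (-48 - 5) + 40 = -53 + 40 = -13)
l*N + 129 = -11*(-13) + 129 = 143 + 129 = 272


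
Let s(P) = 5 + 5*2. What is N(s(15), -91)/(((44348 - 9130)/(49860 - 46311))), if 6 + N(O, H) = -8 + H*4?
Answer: -670761/17609 ≈ -38.092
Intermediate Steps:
s(P) = 15 (s(P) = 5 + 10 = 15)
N(O, H) = -14 + 4*H (N(O, H) = -6 + (-8 + H*4) = -6 + (-8 + 4*H) = -14 + 4*H)
N(s(15), -91)/(((44348 - 9130)/(49860 - 46311))) = (-14 + 4*(-91))/(((44348 - 9130)/(49860 - 46311))) = (-14 - 364)/((35218/3549)) = -378/(35218*(1/3549)) = -378/35218/3549 = -378*3549/35218 = -670761/17609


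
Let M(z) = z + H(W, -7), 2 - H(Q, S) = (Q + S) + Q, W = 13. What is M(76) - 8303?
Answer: -8244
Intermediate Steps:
H(Q, S) = 2 - S - 2*Q (H(Q, S) = 2 - ((Q + S) + Q) = 2 - (S + 2*Q) = 2 + (-S - 2*Q) = 2 - S - 2*Q)
M(z) = -17 + z (M(z) = z + (2 - 1*(-7) - 2*13) = z + (2 + 7 - 26) = z - 17 = -17 + z)
M(76) - 8303 = (-17 + 76) - 8303 = 59 - 8303 = -8244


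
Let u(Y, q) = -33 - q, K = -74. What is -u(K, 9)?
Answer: 42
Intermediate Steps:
-u(K, 9) = -(-33 - 1*9) = -(-33 - 9) = -1*(-42) = 42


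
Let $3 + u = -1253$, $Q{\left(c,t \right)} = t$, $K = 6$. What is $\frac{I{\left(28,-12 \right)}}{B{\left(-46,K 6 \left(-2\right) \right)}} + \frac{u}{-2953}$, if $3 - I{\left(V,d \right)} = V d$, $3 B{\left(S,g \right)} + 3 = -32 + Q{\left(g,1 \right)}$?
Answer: $- \frac{2960497}{100402} \approx -29.486$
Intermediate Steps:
$u = -1256$ ($u = -3 - 1253 = -1256$)
$B{\left(S,g \right)} = - \frac{34}{3}$ ($B{\left(S,g \right)} = -1 + \frac{-32 + 1}{3} = -1 + \frac{1}{3} \left(-31\right) = -1 - \frac{31}{3} = - \frac{34}{3}$)
$I{\left(V,d \right)} = 3 - V d$
$\frac{I{\left(28,-12 \right)}}{B{\left(-46,K 6 \left(-2\right) \right)}} + \frac{u}{-2953} = \frac{3 - 28 \left(-12\right)}{- \frac{34}{3}} - \frac{1256}{-2953} = \left(3 + 336\right) \left(- \frac{3}{34}\right) - - \frac{1256}{2953} = 339 \left(- \frac{3}{34}\right) + \frac{1256}{2953} = - \frac{1017}{34} + \frac{1256}{2953} = - \frac{2960497}{100402}$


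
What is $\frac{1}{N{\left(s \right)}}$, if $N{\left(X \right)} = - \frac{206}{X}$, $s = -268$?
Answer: $\frac{134}{103} \approx 1.301$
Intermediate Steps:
$\frac{1}{N{\left(s \right)}} = \frac{1}{\left(-206\right) \frac{1}{-268}} = \frac{1}{\left(-206\right) \left(- \frac{1}{268}\right)} = \frac{1}{\frac{103}{134}} = \frac{134}{103}$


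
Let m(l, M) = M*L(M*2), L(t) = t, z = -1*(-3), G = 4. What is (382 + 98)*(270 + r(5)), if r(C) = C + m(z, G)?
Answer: 147360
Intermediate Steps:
z = 3
m(l, M) = 2*M² (m(l, M) = M*(M*2) = M*(2*M) = 2*M²)
r(C) = 32 + C (r(C) = C + 2*4² = C + 2*16 = C + 32 = 32 + C)
(382 + 98)*(270 + r(5)) = (382 + 98)*(270 + (32 + 5)) = 480*(270 + 37) = 480*307 = 147360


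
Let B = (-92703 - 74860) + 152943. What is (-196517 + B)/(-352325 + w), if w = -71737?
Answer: 70379/141354 ≈ 0.49789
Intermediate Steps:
B = -14620 (B = -167563 + 152943 = -14620)
(-196517 + B)/(-352325 + w) = (-196517 - 14620)/(-352325 - 71737) = -211137/(-424062) = -211137*(-1/424062) = 70379/141354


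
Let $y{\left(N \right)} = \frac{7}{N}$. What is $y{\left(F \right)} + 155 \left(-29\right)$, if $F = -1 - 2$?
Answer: $- \frac{13492}{3} \approx -4497.3$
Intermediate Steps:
$F = -3$ ($F = -1 - 2 = -3$)
$y{\left(F \right)} + 155 \left(-29\right) = \frac{7}{-3} + 155 \left(-29\right) = 7 \left(- \frac{1}{3}\right) - 4495 = - \frac{7}{3} - 4495 = - \frac{13492}{3}$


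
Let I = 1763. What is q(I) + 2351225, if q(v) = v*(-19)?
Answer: 2317728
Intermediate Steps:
q(v) = -19*v
q(I) + 2351225 = -19*1763 + 2351225 = -33497 + 2351225 = 2317728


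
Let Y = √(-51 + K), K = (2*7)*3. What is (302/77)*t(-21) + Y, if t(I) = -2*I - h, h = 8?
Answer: 10268/77 + 3*I ≈ 133.35 + 3.0*I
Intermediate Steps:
t(I) = -8 - 2*I (t(I) = -2*I - 1*8 = -2*I - 8 = -8 - 2*I)
K = 42 (K = 14*3 = 42)
Y = 3*I (Y = √(-51 + 42) = √(-9) = 3*I ≈ 3.0*I)
(302/77)*t(-21) + Y = (302/77)*(-8 - 2*(-21)) + 3*I = (302*(1/77))*(-8 + 42) + 3*I = (302/77)*34 + 3*I = 10268/77 + 3*I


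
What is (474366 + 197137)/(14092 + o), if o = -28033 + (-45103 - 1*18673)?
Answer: -671503/77717 ≈ -8.6404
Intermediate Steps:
o = -91809 (o = -28033 + (-45103 - 18673) = -28033 - 63776 = -91809)
(474366 + 197137)/(14092 + o) = (474366 + 197137)/(14092 - 91809) = 671503/(-77717) = 671503*(-1/77717) = -671503/77717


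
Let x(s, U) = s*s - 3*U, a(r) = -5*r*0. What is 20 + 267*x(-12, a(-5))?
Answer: 38468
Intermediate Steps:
a(r) = 0
x(s, U) = s² - 3*U
20 + 267*x(-12, a(-5)) = 20 + 267*((-12)² - 3*0) = 20 + 267*(144 + 0) = 20 + 267*144 = 20 + 38448 = 38468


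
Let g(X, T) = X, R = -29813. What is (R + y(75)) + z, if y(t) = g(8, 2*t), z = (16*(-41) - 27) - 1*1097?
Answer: -31585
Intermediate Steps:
z = -1780 (z = (-656 - 27) - 1097 = -683 - 1097 = -1780)
y(t) = 8
(R + y(75)) + z = (-29813 + 8) - 1780 = -29805 - 1780 = -31585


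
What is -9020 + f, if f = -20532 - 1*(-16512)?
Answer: -13040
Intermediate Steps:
f = -4020 (f = -20532 + 16512 = -4020)
-9020 + f = -9020 - 4020 = -13040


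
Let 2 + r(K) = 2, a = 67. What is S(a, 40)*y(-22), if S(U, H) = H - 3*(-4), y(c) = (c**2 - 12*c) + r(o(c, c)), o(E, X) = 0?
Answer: 38896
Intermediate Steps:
r(K) = 0 (r(K) = -2 + 2 = 0)
y(c) = c**2 - 12*c (y(c) = (c**2 - 12*c) + 0 = c**2 - 12*c)
S(U, H) = 12 + H (S(U, H) = H + 12 = 12 + H)
S(a, 40)*y(-22) = (12 + 40)*(-22*(-12 - 22)) = 52*(-22*(-34)) = 52*748 = 38896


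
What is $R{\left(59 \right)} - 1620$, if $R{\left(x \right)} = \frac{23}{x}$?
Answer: $- \frac{95557}{59} \approx -1619.6$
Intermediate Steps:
$R{\left(59 \right)} - 1620 = \frac{23}{59} - 1620 = - \frac{95557}{59}$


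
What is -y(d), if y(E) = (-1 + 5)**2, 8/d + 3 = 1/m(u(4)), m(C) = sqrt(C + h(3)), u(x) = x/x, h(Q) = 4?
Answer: -16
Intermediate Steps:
u(x) = 1
m(C) = sqrt(4 + C) (m(C) = sqrt(C + 4) = sqrt(4 + C))
d = 8/(-3 + sqrt(5)/5) (d = 8/(-3 + 1/(sqrt(4 + 1))) = 8/(-3 + 1/(sqrt(5))) = 8/(-3 + sqrt(5)/5) ≈ -3.1338)
y(E) = 16 (y(E) = 4**2 = 16)
-y(d) = -1*16 = -16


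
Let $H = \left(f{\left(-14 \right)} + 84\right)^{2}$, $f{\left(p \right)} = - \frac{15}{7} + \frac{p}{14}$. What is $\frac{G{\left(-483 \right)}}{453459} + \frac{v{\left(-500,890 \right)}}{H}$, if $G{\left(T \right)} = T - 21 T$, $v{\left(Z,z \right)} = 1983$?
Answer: $\frac{15718629871}{48422770468} \approx 0.32461$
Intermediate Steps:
$f{\left(p \right)} = - \frac{15}{7} + \frac{p}{14}$ ($f{\left(p \right)} = \left(-15\right) \frac{1}{7} + p \frac{1}{14} = - \frac{15}{7} + \frac{p}{14}$)
$G{\left(T \right)} = - 20 T$
$H = \frac{320356}{49}$ ($H = \left(\left(- \frac{15}{7} + \frac{1}{14} \left(-14\right)\right) + 84\right)^{2} = \left(\left(- \frac{15}{7} - 1\right) + 84\right)^{2} = \left(- \frac{22}{7} + 84\right)^{2} = \left(\frac{566}{7}\right)^{2} = \frac{320356}{49} \approx 6537.9$)
$\frac{G{\left(-483 \right)}}{453459} + \frac{v{\left(-500,890 \right)}}{H} = \frac{\left(-20\right) \left(-483\right)}{453459} + \frac{1983}{\frac{320356}{49}} = 9660 \cdot \frac{1}{453459} + 1983 \cdot \frac{49}{320356} = \frac{3220}{151153} + \frac{97167}{320356} = \frac{15718629871}{48422770468}$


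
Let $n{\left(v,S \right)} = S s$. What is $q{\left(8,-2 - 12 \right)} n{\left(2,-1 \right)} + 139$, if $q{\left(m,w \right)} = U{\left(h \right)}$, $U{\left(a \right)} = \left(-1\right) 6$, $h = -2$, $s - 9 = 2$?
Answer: $205$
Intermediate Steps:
$s = 11$ ($s = 9 + 2 = 11$)
$n{\left(v,S \right)} = 11 S$ ($n{\left(v,S \right)} = S 11 = 11 S$)
$U{\left(a \right)} = -6$
$q{\left(m,w \right)} = -6$
$q{\left(8,-2 - 12 \right)} n{\left(2,-1 \right)} + 139 = - 6 \cdot 11 \left(-1\right) + 139 = \left(-6\right) \left(-11\right) + 139 = 66 + 139 = 205$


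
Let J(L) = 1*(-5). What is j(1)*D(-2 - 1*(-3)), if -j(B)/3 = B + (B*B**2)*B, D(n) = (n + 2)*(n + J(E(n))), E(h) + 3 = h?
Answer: 72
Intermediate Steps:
E(h) = -3 + h
J(L) = -5
D(n) = (-5 + n)*(2 + n) (D(n) = (n + 2)*(n - 5) = (2 + n)*(-5 + n) = (-5 + n)*(2 + n))
j(B) = -3*B - 3*B**4 (j(B) = -3*(B + (B*B**2)*B) = -3*(B + B**3*B) = -3*(B + B**4) = -3*B - 3*B**4)
j(1)*D(-2 - 1*(-3)) = (-3*1*(1 + 1**3))*(-10 + (-2 - 1*(-3))**2 - 3*(-2 - 1*(-3))) = (-3*1*(1 + 1))*(-10 + (-2 + 3)**2 - 3*(-2 + 3)) = (-3*1*2)*(-10 + 1**2 - 3*1) = -6*(-10 + 1 - 3) = -6*(-12) = 72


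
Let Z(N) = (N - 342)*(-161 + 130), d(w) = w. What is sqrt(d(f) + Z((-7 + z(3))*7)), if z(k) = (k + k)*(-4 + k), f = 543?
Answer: sqrt(13966) ≈ 118.18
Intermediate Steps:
z(k) = 2*k*(-4 + k) (z(k) = (2*k)*(-4 + k) = 2*k*(-4 + k))
Z(N) = 10602 - 31*N (Z(N) = (-342 + N)*(-31) = 10602 - 31*N)
sqrt(d(f) + Z((-7 + z(3))*7)) = sqrt(543 + (10602 - 31*(-7 + 2*3*(-4 + 3))*7)) = sqrt(543 + (10602 - 31*(-7 + 2*3*(-1))*7)) = sqrt(543 + (10602 - 31*(-7 - 6)*7)) = sqrt(543 + (10602 - (-403)*7)) = sqrt(543 + (10602 - 31*(-91))) = sqrt(543 + (10602 + 2821)) = sqrt(543 + 13423) = sqrt(13966)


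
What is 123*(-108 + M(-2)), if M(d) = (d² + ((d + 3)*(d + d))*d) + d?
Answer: -12054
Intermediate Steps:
M(d) = d + d² + 2*d²*(3 + d) (M(d) = (d² + ((3 + d)*(2*d))*d) + d = (d² + (2*d*(3 + d))*d) + d = (d² + 2*d²*(3 + d)) + d = d + d² + 2*d²*(3 + d))
123*(-108 + M(-2)) = 123*(-108 - 2*(1 + 2*(-2)² + 7*(-2))) = 123*(-108 - 2*(1 + 2*4 - 14)) = 123*(-108 - 2*(1 + 8 - 14)) = 123*(-108 - 2*(-5)) = 123*(-108 + 10) = 123*(-98) = -12054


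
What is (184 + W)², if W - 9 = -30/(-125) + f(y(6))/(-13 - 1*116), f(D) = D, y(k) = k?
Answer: 43132228489/1155625 ≈ 37324.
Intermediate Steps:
W = 9883/1075 (W = 9 + (-30/(-125) + 6/(-13 - 1*116)) = 9 + (-30*(-1/125) + 6/(-13 - 116)) = 9 + (6/25 + 6/(-129)) = 9 + (6/25 + 6*(-1/129)) = 9 + (6/25 - 2/43) = 9 + 208/1075 = 9883/1075 ≈ 9.1935)
(184 + W)² = (184 + 9883/1075)² = (207683/1075)² = 43132228489/1155625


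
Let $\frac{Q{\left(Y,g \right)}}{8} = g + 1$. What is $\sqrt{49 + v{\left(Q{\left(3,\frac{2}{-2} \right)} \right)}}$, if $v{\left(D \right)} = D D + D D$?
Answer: $7$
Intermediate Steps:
$Q{\left(Y,g \right)} = 8 + 8 g$ ($Q{\left(Y,g \right)} = 8 \left(g + 1\right) = 8 \left(1 + g\right) = 8 + 8 g$)
$v{\left(D \right)} = 2 D^{2}$ ($v{\left(D \right)} = D^{2} + D^{2} = 2 D^{2}$)
$\sqrt{49 + v{\left(Q{\left(3,\frac{2}{-2} \right)} \right)}} = \sqrt{49 + 2 \left(8 + 8 \frac{2}{-2}\right)^{2}} = \sqrt{49 + 2 \left(8 + 8 \cdot 2 \left(- \frac{1}{2}\right)\right)^{2}} = \sqrt{49 + 2 \left(8 + 8 \left(-1\right)\right)^{2}} = \sqrt{49 + 2 \left(8 - 8\right)^{2}} = \sqrt{49 + 2 \cdot 0^{2}} = \sqrt{49 + 2 \cdot 0} = \sqrt{49 + 0} = \sqrt{49} = 7$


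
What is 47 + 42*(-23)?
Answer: -919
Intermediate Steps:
47 + 42*(-23) = 47 - 966 = -919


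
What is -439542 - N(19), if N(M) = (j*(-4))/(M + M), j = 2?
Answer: -8351294/19 ≈ -4.3954e+5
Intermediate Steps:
N(M) = -4/M (N(M) = (2*(-4))/(M + M) = -8*1/(2*M) = -4/M)
-439542 - N(19) = -439542 - (-4)/19 = -439542 - 1*(-4/19) = -439542 + 4/19 = -8351294/19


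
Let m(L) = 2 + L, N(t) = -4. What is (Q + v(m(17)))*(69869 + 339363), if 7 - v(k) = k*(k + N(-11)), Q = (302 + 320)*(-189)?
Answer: -48222261952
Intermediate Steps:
Q = -117558 (Q = 622*(-189) = -117558)
v(k) = 7 - k*(-4 + k) (v(k) = 7 - k*(k - 4) = 7 - k*(-4 + k))
(Q + v(m(17)))*(69869 + 339363) = (-117558 + (7 - (2 + 17)**2 + 4*(2 + 17)))*(69869 + 339363) = (-117558 + (7 - 1*19**2 + 4*19))*409232 = (-117558 + (7 - 1*361 + 76))*409232 = (-117558 + (7 - 361 + 76))*409232 = (-117558 - 278)*409232 = -117836*409232 = -48222261952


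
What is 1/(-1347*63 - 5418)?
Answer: -1/90279 ≈ -1.1077e-5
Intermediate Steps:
1/(-1347*63 - 5418) = 1/(-84861 - 5418) = 1/(-90279) = -1/90279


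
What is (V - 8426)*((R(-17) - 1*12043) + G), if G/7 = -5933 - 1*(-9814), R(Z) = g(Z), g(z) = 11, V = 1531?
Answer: -104355825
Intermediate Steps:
R(Z) = 11
G = 27167 (G = 7*(-5933 - 1*(-9814)) = 7*(-5933 + 9814) = 7*3881 = 27167)
(V - 8426)*((R(-17) - 1*12043) + G) = (1531 - 8426)*((11 - 1*12043) + 27167) = -6895*((11 - 12043) + 27167) = -6895*(-12032 + 27167) = -6895*15135 = -104355825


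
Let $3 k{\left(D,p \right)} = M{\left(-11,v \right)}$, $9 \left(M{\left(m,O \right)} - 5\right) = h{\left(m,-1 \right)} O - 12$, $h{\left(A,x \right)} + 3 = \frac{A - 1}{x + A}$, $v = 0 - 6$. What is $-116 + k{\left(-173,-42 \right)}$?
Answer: $- \frac{343}{3} \approx -114.33$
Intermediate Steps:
$v = -6$ ($v = 0 - 6 = -6$)
$h{\left(A,x \right)} = -3 + \frac{-1 + A}{A + x}$ ($h{\left(A,x \right)} = -3 + \frac{A - 1}{x + A} = -3 + \frac{-1 + A}{A + x}$)
$M{\left(m,O \right)} = \frac{11}{3} + \frac{O \left(2 - 2 m\right)}{9 \left(-1 + m\right)}$ ($M{\left(m,O \right)} = 5 + \frac{\frac{-1 - -3 - 2 m}{m - 1} O - 12}{9} = 5 + \frac{\frac{-1 + 3 - 2 m}{-1 + m} O - 12}{9} = 5 + \frac{\frac{2 - 2 m}{-1 + m} O - 12}{9} = 5 + \frac{\frac{O \left(2 - 2 m\right)}{-1 + m} - 12}{9} = 5 + \frac{-12 + \frac{O \left(2 - 2 m\right)}{-1 + m}}{9} = 5 + \left(- \frac{4}{3} + \frac{O \left(2 - 2 m\right)}{9 \left(-1 + m\right)}\right) = \frac{11}{3} + \frac{O \left(2 - 2 m\right)}{9 \left(-1 + m\right)}$)
$k{\left(D,p \right)} = \frac{5}{3}$ ($k{\left(D,p \right)} = \frac{\frac{11}{3} - - \frac{4}{3}}{3} = \frac{\frac{11}{3} + \frac{4}{3}}{3} = \frac{1}{3} \cdot 5 = \frac{5}{3}$)
$-116 + k{\left(-173,-42 \right)} = -116 + \frac{5}{3} = - \frac{343}{3}$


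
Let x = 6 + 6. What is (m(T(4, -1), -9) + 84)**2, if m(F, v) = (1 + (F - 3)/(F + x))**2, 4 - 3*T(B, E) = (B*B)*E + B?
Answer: 53184200689/7311616 ≈ 7273.9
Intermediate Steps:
x = 12
T(B, E) = 4/3 - B/3 - E*B**2/3 (T(B, E) = 4/3 - ((B*B)*E + B)/3 = 4/3 - (B**2*E + B)/3 = 4/3 - (E*B**2 + B)/3 = 4/3 - (B + E*B**2)/3 = 4/3 + (-B/3 - E*B**2/3) = 4/3 - B/3 - E*B**2/3)
m(F, v) = (1 + (-3 + F)/(12 + F))**2 (m(F, v) = (1 + (F - 3)/(F + 12))**2 = (1 + (-3 + F)/(12 + F))**2)
(m(T(4, -1), -9) + 84)**2 = ((9 + 2*(4/3 - 1/3*4 - 1/3*(-1)*4**2))**2/(12 + (4/3 - 1/3*4 - 1/3*(-1)*4**2))**2 + 84)**2 = ((9 + 2*(4/3 - 4/3 - 1/3*(-1)*16))**2/(12 + (4/3 - 4/3 - 1/3*(-1)*16))**2 + 84)**2 = ((9 + 2*(4/3 - 4/3 + 16/3))**2/(12 + (4/3 - 4/3 + 16/3))**2 + 84)**2 = ((9 + 2*(16/3))**2/(12 + 16/3)**2 + 84)**2 = ((9 + 32/3)**2/(52/3)**2 + 84)**2 = ((59/3)**2*(9/2704) + 84)**2 = ((3481/9)*(9/2704) + 84)**2 = (3481/2704 + 84)**2 = (230617/2704)**2 = 53184200689/7311616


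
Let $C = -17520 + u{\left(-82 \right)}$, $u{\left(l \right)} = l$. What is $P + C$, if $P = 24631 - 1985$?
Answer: $5044$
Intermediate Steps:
$P = 22646$
$C = -17602$ ($C = -17520 - 82 = -17602$)
$P + C = 22646 - 17602 = 5044$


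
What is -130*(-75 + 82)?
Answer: -910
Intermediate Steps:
-130*(-75 + 82) = -130*7 = -910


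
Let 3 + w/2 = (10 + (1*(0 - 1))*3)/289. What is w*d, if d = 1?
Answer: -1720/289 ≈ -5.9516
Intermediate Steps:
w = -1720/289 (w = -6 + 2*((10 + (1*(0 - 1))*3)/289) = -6 + 2*((10 + (1*(-1))*3)*(1/289)) = -6 + 2*((10 - 1*3)*(1/289)) = -6 + 2*((10 - 3)*(1/289)) = -6 + 2*(7*(1/289)) = -6 + 2*(7/289) = -6 + 14/289 = -1720/289 ≈ -5.9516)
w*d = -1720/289*1 = -1720/289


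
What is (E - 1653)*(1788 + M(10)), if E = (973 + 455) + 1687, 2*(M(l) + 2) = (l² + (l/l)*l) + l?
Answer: 2698852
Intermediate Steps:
M(l) = -2 + l + l²/2 (M(l) = -2 + ((l² + (l/l)*l) + l)/2 = -2 + ((l² + 1*l) + l)/2 = -2 + ((l² + l) + l)/2 = -2 + ((l + l²) + l)/2 = -2 + (l² + 2*l)/2 = -2 + (l + l²/2) = -2 + l + l²/2)
E = 3115 (E = 1428 + 1687 = 3115)
(E - 1653)*(1788 + M(10)) = (3115 - 1653)*(1788 + (-2 + 10 + (½)*10²)) = 1462*(1788 + (-2 + 10 + (½)*100)) = 1462*(1788 + (-2 + 10 + 50)) = 1462*(1788 + 58) = 1462*1846 = 2698852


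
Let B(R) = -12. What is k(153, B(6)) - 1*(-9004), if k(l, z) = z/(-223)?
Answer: 2007904/223 ≈ 9004.0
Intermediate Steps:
k(l, z) = -z/223 (k(l, z) = z*(-1/223) = -z/223)
k(153, B(6)) - 1*(-9004) = -1/223*(-12) - 1*(-9004) = 12/223 + 9004 = 2007904/223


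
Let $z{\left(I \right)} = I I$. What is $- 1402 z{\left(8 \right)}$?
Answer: $-89728$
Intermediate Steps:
$z{\left(I \right)} = I^{2}$
$- 1402 z{\left(8 \right)} = - 1402 \cdot 8^{2} = \left(-1402\right) 64 = -89728$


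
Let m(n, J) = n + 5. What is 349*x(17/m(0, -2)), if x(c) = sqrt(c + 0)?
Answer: 349*sqrt(85)/5 ≈ 643.52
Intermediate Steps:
m(n, J) = 5 + n
x(c) = sqrt(c)
349*x(17/m(0, -2)) = 349*sqrt(17/(5 + 0)) = 349*sqrt(17/5) = 349*(sqrt(85)/5) = 349*sqrt(85)/5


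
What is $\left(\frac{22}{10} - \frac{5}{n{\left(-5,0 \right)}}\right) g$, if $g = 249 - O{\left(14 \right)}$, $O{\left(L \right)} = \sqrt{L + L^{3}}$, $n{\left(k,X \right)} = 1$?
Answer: $- \frac{3486}{5} + \frac{14 \sqrt{2758}}{5} \approx -550.15$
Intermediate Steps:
$g = 249 - \sqrt{2758}$ ($g = 249 - \sqrt{14 + 14^{3}} = 249 - \sqrt{14 + 2744} = 249 - \sqrt{2758} \approx 196.48$)
$\left(\frac{22}{10} - \frac{5}{n{\left(-5,0 \right)}}\right) g = \left(\frac{22}{10} - \frac{5}{1}\right) \left(249 - \sqrt{2758}\right) = \left(22 \cdot \frac{1}{10} - 5\right) \left(249 - \sqrt{2758}\right) = \left(\frac{11}{5} - 5\right) \left(249 - \sqrt{2758}\right) = - \frac{14 \left(249 - \sqrt{2758}\right)}{5} = - \frac{3486}{5} + \frac{14 \sqrt{2758}}{5}$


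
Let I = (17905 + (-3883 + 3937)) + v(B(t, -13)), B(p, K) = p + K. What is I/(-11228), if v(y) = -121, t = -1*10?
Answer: -8919/5614 ≈ -1.5887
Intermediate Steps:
t = -10
B(p, K) = K + p
I = 17838 (I = (17905 + (-3883 + 3937)) - 121 = (17905 + 54) - 121 = 17959 - 121 = 17838)
I/(-11228) = 17838/(-11228) = 17838*(-1/11228) = -8919/5614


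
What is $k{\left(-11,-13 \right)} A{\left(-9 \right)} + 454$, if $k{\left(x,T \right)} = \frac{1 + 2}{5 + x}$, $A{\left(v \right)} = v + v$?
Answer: $463$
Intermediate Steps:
$A{\left(v \right)} = 2 v$
$k{\left(x,T \right)} = \frac{3}{5 + x}$
$k{\left(-11,-13 \right)} A{\left(-9 \right)} + 454 = \frac{3}{5 - 11} \cdot 2 \left(-9\right) + 454 = \frac{3}{-6} \left(-18\right) + 454 = 3 \left(- \frac{1}{6}\right) \left(-18\right) + 454 = \left(- \frac{1}{2}\right) \left(-18\right) + 454 = 9 + 454 = 463$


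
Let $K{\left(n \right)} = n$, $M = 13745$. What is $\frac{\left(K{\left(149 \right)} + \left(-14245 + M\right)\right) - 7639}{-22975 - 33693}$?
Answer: $\frac{3995}{28334} \approx 0.141$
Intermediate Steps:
$\frac{\left(K{\left(149 \right)} + \left(-14245 + M\right)\right) - 7639}{-22975 - 33693} = \frac{\left(149 + \left(-14245 + 13745\right)\right) - 7639}{-22975 - 33693} = \frac{\left(149 - 500\right) - 7639}{-22975 - 33693} = \frac{-351 - 7639}{-56668} = \left(-7990\right) \left(- \frac{1}{56668}\right) = \frac{3995}{28334}$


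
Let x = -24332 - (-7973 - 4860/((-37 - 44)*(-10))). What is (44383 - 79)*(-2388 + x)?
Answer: -830301264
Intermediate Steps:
x = -16353 (x = -24332 - (-7973 - 4860/((-81*(-10)))) = -24332 - (-7973 - 4860/810) = -24332 - (-7973 - 1*6) = -24332 - (-7973 - 6) = -24332 - 1*(-7979) = -24332 + 7979 = -16353)
(44383 - 79)*(-2388 + x) = (44383 - 79)*(-2388 - 16353) = 44304*(-18741) = -830301264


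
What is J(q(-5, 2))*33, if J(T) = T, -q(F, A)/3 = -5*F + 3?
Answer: -2772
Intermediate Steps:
q(F, A) = -9 + 15*F (q(F, A) = -3*(-5*F + 3) = -3*(3 - 5*F) = -9 + 15*F)
J(q(-5, 2))*33 = (-9 + 15*(-5))*33 = (-9 - 75)*33 = -84*33 = -2772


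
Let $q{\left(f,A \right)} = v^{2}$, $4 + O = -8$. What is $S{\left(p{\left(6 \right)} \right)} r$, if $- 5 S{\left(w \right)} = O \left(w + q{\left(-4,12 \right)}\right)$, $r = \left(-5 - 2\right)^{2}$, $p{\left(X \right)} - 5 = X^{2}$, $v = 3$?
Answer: $5880$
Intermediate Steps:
$O = -12$ ($O = -4 - 8 = -12$)
$q{\left(f,A \right)} = 9$ ($q{\left(f,A \right)} = 3^{2} = 9$)
$p{\left(X \right)} = 5 + X^{2}$
$r = 49$ ($r = \left(-7\right)^{2} = 49$)
$S{\left(w \right)} = \frac{108}{5} + \frac{12 w}{5}$ ($S{\left(w \right)} = - \frac{\left(-12\right) \left(w + 9\right)}{5} = - \frac{\left(-12\right) \left(9 + w\right)}{5} = - \frac{-108 - 12 w}{5} = \frac{108}{5} + \frac{12 w}{5}$)
$S{\left(p{\left(6 \right)} \right)} r = \left(\frac{108}{5} + \frac{12 \left(5 + 6^{2}\right)}{5}\right) 49 = \left(\frac{108}{5} + \frac{12 \left(5 + 36\right)}{5}\right) 49 = \left(\frac{108}{5} + \frac{12}{5} \cdot 41\right) 49 = \left(\frac{108}{5} + \frac{492}{5}\right) 49 = 120 \cdot 49 = 5880$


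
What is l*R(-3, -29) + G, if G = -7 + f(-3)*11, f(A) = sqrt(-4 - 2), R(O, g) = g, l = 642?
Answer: -18625 + 11*I*sqrt(6) ≈ -18625.0 + 26.944*I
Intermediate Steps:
f(A) = I*sqrt(6) (f(A) = sqrt(-6) = I*sqrt(6))
G = -7 + 11*I*sqrt(6) (G = -7 + (I*sqrt(6))*11 = -7 + 11*I*sqrt(6) ≈ -7.0 + 26.944*I)
l*R(-3, -29) + G = 642*(-29) + (-7 + 11*I*sqrt(6)) = -18618 + (-7 + 11*I*sqrt(6)) = -18625 + 11*I*sqrt(6)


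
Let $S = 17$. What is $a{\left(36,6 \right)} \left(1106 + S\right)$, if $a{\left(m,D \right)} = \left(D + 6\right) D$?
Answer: $80856$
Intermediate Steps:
$a{\left(m,D \right)} = D \left(6 + D\right)$ ($a{\left(m,D \right)} = \left(6 + D\right) D = D \left(6 + D\right)$)
$a{\left(36,6 \right)} \left(1106 + S\right) = 6 \left(6 + 6\right) \left(1106 + 17\right) = 6 \cdot 12 \cdot 1123 = 72 \cdot 1123 = 80856$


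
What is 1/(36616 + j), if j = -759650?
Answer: -1/723034 ≈ -1.3831e-6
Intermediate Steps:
1/(36616 + j) = 1/(36616 - 759650) = 1/(-723034) = -1/723034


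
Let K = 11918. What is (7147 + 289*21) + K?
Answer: 25134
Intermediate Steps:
(7147 + 289*21) + K = (7147 + 289*21) + 11918 = (7147 + 6069) + 11918 = 13216 + 11918 = 25134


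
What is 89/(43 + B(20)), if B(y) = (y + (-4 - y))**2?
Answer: 89/59 ≈ 1.5085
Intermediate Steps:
B(y) = 16 (B(y) = (-4)**2 = 16)
89/(43 + B(20)) = 89/(43 + 16) = 89/59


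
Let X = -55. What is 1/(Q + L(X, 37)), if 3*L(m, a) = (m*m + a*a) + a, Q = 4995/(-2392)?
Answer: 2392/3527989 ≈ 0.00067801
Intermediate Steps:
Q = -4995/2392 (Q = 4995*(-1/2392) = -4995/2392 ≈ -2.0882)
L(m, a) = a/3 + a**2/3 + m**2/3 (L(m, a) = ((m*m + a*a) + a)/3 = ((m**2 + a**2) + a)/3 = ((a**2 + m**2) + a)/3 = (a + a**2 + m**2)/3 = a/3 + a**2/3 + m**2/3)
1/(Q + L(X, 37)) = 1/(-4995/2392 + ((1/3)*37 + (1/3)*37**2 + (1/3)*(-55)**2)) = 1/(-4995/2392 + (37/3 + (1/3)*1369 + (1/3)*3025)) = 1/(-4995/2392 + (37/3 + 1369/3 + 3025/3)) = 1/(-4995/2392 + 1477) = 1/(3527989/2392) = 2392/3527989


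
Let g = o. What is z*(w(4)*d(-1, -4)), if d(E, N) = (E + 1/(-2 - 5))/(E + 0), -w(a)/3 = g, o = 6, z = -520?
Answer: 74880/7 ≈ 10697.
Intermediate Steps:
g = 6
w(a) = -18 (w(a) = -3*6 = -18)
d(E, N) = (-⅐ + E)/E (d(E, N) = (E + 1/(-7))/E = (E - ⅐)/E = (-⅐ + E)/E)
z*(w(4)*d(-1, -4)) = -(-9360)*(-⅐ - 1)/(-1) = -(-9360)*(-1*(-8/7)) = -(-9360)*8/7 = -520*(-144/7) = 74880/7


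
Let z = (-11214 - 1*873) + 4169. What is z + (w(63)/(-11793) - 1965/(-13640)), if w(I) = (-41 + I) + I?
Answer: -254727982303/32171304 ≈ -7917.9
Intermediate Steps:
z = -7918 (z = (-11214 - 873) + 4169 = -12087 + 4169 = -7918)
w(I) = -41 + 2*I
z + (w(63)/(-11793) - 1965/(-13640)) = -7918 + ((-41 + 2*63)/(-11793) - 1965/(-13640)) = -7918 + ((-41 + 126)*(-1/11793) - 1965*(-1/13640)) = -7918 + (85*(-1/11793) + 393/2728) = -7918 + (-85/11793 + 393/2728) = -7918 + 4402769/32171304 = -254727982303/32171304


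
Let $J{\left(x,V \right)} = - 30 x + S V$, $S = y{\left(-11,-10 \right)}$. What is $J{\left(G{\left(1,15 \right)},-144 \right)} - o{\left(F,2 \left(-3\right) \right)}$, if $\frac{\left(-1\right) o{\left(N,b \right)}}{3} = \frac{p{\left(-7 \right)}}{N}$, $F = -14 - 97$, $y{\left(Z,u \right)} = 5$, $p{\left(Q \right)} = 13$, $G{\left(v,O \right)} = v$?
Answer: $- \frac{27763}{37} \approx -750.35$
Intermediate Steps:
$F = -111$
$S = 5$
$o{\left(N,b \right)} = - \frac{39}{N}$ ($o{\left(N,b \right)} = - 3 \frac{13}{N} = - \frac{39}{N}$)
$J{\left(x,V \right)} = - 30 x + 5 V$
$J{\left(G{\left(1,15 \right)},-144 \right)} - o{\left(F,2 \left(-3\right) \right)} = \left(\left(-30\right) 1 + 5 \left(-144\right)\right) - - \frac{39}{-111} = \left(-30 - 720\right) - \left(-39\right) \left(- \frac{1}{111}\right) = -750 - \frac{13}{37} = - \frac{27763}{37}$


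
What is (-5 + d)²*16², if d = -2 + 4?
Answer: 2304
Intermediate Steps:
d = 2
(-5 + d)²*16² = (-5 + 2)²*16² = (-3)²*256 = 9*256 = 2304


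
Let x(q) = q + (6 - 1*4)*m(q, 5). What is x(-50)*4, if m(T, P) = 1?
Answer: -192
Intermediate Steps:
x(q) = 2 + q (x(q) = q + (6 - 1*4)*1 = q + (6 - 4)*1 = q + 2*1 = q + 2 = 2 + q)
x(-50)*4 = (2 - 50)*4 = -48*4 = -192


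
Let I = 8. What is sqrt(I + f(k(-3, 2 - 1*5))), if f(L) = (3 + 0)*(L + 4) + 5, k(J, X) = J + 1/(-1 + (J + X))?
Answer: sqrt(763)/7 ≈ 3.9461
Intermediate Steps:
k(J, X) = J + 1/(-1 + J + X)
f(L) = 17 + 3*L (f(L) = 3*(4 + L) + 5 = (12 + 3*L) + 5 = 17 + 3*L)
sqrt(I + f(k(-3, 2 - 1*5))) = sqrt(8 + (17 + 3*((1 + (-3)**2 - 1*(-3) - 3*(2 - 1*5))/(-1 - 3 + (2 - 1*5))))) = sqrt(8 + (17 + 3*((1 + 9 + 3 - 3*(2 - 5))/(-1 - 3 + (2 - 5))))) = sqrt(8 + (17 + 3*((1 + 9 + 3 - 3*(-3))/(-1 - 3 - 3)))) = sqrt(8 + (17 + 3*((1 + 9 + 3 + 9)/(-7)))) = sqrt(8 + (17 + 3*(-1/7*22))) = sqrt(8 + (17 + 3*(-22/7))) = sqrt(8 + (17 - 66/7)) = sqrt(8 + 53/7) = sqrt(109/7) = sqrt(763)/7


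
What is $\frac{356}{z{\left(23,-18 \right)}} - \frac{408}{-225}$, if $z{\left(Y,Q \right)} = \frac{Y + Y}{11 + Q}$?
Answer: $- \frac{90322}{1725} \approx -52.361$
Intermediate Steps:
$z{\left(Y,Q \right)} = \frac{2 Y}{11 + Q}$
$\frac{356}{z{\left(23,-18 \right)}} - \frac{408}{-225} = \frac{356}{2 \cdot 23 \frac{1}{11 - 18}} - \frac{408}{-225} = \frac{356}{2 \cdot 23 \frac{1}{-7}} - - \frac{136}{75} = \frac{356}{2 \cdot 23 \left(- \frac{1}{7}\right)} + \frac{136}{75} = \frac{356}{- \frac{46}{7}} + \frac{136}{75} = 356 \left(- \frac{7}{46}\right) + \frac{136}{75} = - \frac{1246}{23} + \frac{136}{75} = - \frac{90322}{1725}$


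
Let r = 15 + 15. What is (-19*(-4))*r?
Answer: 2280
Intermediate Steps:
r = 30
(-19*(-4))*r = -19*(-4)*30 = 76*30 = 2280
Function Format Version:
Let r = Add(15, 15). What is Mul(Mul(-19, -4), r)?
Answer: 2280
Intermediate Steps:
r = 30
Mul(Mul(-19, -4), r) = Mul(Mul(-19, -4), 30) = Mul(76, 30) = 2280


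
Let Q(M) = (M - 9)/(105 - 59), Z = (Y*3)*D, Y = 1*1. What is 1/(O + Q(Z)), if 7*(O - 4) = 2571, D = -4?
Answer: 322/119407 ≈ 0.0026967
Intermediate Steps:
Y = 1
O = 2599/7 (O = 4 + (⅐)*2571 = 4 + 2571/7 = 2599/7 ≈ 371.29)
Z = -12 (Z = (1*3)*(-4) = 3*(-4) = -12)
Q(M) = -9/46 + M/46 (Q(M) = (-9 + M)/46 = (-9 + M)*(1/46) = -9/46 + M/46)
1/(O + Q(Z)) = 1/(2599/7 + (-9/46 + (1/46)*(-12))) = 1/(2599/7 + (-9/46 - 6/23)) = 1/(2599/7 - 21/46) = 1/(119407/322) = 322/119407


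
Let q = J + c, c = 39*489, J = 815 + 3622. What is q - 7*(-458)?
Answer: 26714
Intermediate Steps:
J = 4437
c = 19071
q = 23508 (q = 4437 + 19071 = 23508)
q - 7*(-458) = 23508 - 7*(-458) = 23508 + 3206 = 26714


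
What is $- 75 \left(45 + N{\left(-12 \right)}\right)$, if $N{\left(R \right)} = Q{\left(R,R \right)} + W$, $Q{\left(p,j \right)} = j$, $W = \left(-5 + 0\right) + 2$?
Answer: $-2250$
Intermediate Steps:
$W = -3$ ($W = -5 + 2 = -3$)
$N{\left(R \right)} = -3 + R$ ($N{\left(R \right)} = R - 3 = -3 + R$)
$- 75 \left(45 + N{\left(-12 \right)}\right) = - 75 \left(45 - 15\right) = \left(-75\right) 30 = -2250$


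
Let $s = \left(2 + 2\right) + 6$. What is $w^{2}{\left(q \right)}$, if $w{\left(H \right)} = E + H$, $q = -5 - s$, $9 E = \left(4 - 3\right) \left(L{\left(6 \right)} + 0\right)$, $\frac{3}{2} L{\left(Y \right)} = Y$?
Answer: $\frac{17161}{81} \approx 211.86$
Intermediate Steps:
$L{\left(Y \right)} = \frac{2 Y}{3}$
$s = 10$ ($s = 4 + 6 = 10$)
$E = \frac{4}{9}$ ($E = \frac{\left(4 - 3\right) \left(\frac{2}{3} \cdot 6 + 0\right)}{9} = \frac{1 \left(4 + 0\right)}{9} = \frac{1 \cdot 4}{9} = \frac{1}{9} \cdot 4 = \frac{4}{9} \approx 0.44444$)
$q = -15$ ($q = -5 - 10 = -15$)
$w{\left(H \right)} = \frac{4}{9} + H$
$w^{2}{\left(q \right)} = \left(\frac{4}{9} - 15\right)^{2} = \left(- \frac{131}{9}\right)^{2} = \frac{17161}{81}$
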